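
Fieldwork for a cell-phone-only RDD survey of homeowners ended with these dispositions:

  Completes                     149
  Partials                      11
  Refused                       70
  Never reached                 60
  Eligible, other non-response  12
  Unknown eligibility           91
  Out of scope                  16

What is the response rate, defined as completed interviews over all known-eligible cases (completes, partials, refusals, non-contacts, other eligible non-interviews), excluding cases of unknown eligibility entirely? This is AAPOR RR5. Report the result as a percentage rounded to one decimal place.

49.3%

Top = 149
Base = 149 + 11 + 70 + 60 + 12 = 302
RR5 = 149 / 302 = 0.4934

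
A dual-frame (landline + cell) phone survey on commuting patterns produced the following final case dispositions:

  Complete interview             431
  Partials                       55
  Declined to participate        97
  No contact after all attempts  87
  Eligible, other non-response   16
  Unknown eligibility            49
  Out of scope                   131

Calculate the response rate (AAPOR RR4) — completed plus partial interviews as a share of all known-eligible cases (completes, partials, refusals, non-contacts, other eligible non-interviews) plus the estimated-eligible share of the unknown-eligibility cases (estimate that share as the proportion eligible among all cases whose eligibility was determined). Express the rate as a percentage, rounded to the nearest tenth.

66.8%

Numerator: 431 + 55 = 486
Known eligible: 431 + 55 + 97 + 87 + 16 = 686
e = 686 / (686 + 131) = 686 / 817 = 0.8397
Estimated eligible among unknowns: 0.8397 × 49 = 41.15
Denom: 686 + 41.15 = 727.15
RR4 = 486 / 727.15 = 0.6684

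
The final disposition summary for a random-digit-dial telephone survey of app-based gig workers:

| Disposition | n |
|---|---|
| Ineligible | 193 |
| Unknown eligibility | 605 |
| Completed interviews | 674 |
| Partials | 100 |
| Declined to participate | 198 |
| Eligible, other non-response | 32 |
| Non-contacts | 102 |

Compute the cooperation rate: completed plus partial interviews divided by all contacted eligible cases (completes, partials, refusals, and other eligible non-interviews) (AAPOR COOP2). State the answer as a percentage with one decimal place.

Num → 674 + 100 = 774
Denominator → 674 + 100 + 198 + 32 = 1004
COOP2 = 774 / 1004 = 0.7709

77.1%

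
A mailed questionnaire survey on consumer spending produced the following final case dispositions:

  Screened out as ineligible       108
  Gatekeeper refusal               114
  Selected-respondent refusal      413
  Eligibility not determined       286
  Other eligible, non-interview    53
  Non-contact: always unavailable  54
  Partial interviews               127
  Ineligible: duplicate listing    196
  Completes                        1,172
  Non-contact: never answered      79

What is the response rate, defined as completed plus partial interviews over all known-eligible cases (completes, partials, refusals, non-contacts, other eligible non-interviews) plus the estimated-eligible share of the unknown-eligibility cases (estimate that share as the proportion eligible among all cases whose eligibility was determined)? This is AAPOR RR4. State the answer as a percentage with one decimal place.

Refusals = 114 + 413 = 527
No answer / not reached = 79 + 54 = 133
Ineligible = 108 + 196 = 304
Numerator → 1172 + 127 = 1299
Eligible (known) → 1172 + 127 + 527 + 133 + 53 = 2012
e = 2012 / (2012 + 304) = 2012 / 2316 = 0.8687
e × U → 0.8687 × 286 = 248.45
Denominator → 2012 + 248.45 = 2260.45
RR4 = 1299 / 2260.45 = 0.5747

57.5%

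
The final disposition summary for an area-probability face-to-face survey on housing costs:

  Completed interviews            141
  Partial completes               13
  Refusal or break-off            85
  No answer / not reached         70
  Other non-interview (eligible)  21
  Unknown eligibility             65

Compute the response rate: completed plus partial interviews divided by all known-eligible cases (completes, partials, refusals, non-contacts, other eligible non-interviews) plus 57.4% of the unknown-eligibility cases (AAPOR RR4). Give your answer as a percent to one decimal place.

41.9%

Numerator = 141 + 13 = 154
Known eligible = 141 + 13 + 85 + 70 + 21 = 330
Estimated eligible among unknowns = 0.5740 × 65 = 37.31
Denom = 330 + 37.31 = 367.31
RR4 = 154 / 367.31 = 0.4193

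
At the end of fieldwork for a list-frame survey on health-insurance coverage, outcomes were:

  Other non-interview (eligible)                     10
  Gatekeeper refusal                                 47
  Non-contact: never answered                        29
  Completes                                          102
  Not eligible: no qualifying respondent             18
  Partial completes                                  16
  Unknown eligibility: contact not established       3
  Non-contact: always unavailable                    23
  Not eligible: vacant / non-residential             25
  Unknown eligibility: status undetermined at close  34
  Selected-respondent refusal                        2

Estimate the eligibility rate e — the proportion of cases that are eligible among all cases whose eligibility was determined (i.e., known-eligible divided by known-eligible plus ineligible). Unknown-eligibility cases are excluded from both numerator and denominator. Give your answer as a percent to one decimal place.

Refused = 47 + 2 = 49
No answer / not reached = 29 + 23 = 52
Undetermined eligibility = 3 + 34 = 37
Out of scope = 18 + 25 = 43
Eligible (known) → 102 + 16 + 49 + 52 + 10 = 229
e = 229 / (229 + 43) = 229 / 272 = 0.8419

84.2%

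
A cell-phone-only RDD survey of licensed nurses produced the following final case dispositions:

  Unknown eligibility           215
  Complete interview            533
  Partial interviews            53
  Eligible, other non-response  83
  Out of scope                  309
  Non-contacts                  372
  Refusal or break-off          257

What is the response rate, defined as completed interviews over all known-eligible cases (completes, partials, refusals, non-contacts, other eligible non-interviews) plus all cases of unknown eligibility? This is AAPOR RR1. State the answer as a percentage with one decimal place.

Top → 533
Denom → 533 + 53 + 257 + 372 + 83 + 215 = 1513
RR1 = 533 / 1513 = 0.3523

35.2%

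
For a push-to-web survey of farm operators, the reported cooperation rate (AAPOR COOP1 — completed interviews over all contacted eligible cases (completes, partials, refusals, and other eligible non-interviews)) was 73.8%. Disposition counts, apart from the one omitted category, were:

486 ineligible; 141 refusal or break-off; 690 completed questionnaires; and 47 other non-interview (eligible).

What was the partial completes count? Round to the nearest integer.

COOP1 = 690 / D = 0.738
D = 690 / 0.738 = 935.0
Rest of base = 878
partial completes = 935.0 − 878 ≈ 57

57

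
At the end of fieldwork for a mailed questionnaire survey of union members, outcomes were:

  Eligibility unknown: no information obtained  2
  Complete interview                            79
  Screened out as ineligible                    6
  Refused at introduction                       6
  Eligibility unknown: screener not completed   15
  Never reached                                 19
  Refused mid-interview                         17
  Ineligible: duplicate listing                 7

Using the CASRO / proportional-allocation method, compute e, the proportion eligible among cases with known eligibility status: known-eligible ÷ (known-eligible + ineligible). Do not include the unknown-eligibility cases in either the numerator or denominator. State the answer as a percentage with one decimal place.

Declined to participate = 6 + 17 = 23
Unknown if eligible = 15 + 2 = 17
Ineligible = 6 + 7 = 13
Determined eligible = 79 + 23 + 19 = 121
e = 121 / (121 + 13) = 121 / 134 = 0.9030

90.3%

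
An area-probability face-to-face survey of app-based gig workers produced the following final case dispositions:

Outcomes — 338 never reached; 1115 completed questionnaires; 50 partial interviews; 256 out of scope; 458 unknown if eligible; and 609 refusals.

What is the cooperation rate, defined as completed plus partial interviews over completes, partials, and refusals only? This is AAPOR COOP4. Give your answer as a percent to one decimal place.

65.7%

Num → 1115 + 50 = 1165
Base → 1115 + 50 + 609 = 1774
COOP4 = 1165 / 1774 = 0.6567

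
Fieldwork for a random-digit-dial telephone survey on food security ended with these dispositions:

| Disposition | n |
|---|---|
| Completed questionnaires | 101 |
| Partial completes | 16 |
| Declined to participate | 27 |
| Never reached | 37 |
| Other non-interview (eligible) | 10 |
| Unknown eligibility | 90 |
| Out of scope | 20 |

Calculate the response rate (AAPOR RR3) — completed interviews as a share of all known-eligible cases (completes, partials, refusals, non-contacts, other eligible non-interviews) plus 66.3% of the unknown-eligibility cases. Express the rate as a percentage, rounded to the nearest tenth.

40.3%

Num = 101
Known eligible = 101 + 16 + 27 + 37 + 10 = 191
e × U = 0.6630 × 90 = 59.67
Denominator = 191 + 59.67 = 250.67
RR3 = 101 / 250.67 = 0.4029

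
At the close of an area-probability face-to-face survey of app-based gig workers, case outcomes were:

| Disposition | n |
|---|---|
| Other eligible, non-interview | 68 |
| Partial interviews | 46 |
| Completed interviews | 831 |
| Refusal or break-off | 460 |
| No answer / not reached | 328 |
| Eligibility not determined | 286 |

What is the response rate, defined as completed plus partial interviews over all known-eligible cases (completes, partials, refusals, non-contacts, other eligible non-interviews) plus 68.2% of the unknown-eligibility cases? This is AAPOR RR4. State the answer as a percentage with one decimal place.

Top → 831 + 46 = 877
Determined eligible → 831 + 46 + 460 + 328 + 68 = 1733
e × U → 0.6820 × 286 = 195.05
Denom → 1733 + 195.05 = 1928.05
RR4 = 877 / 1928.05 = 0.4549

45.5%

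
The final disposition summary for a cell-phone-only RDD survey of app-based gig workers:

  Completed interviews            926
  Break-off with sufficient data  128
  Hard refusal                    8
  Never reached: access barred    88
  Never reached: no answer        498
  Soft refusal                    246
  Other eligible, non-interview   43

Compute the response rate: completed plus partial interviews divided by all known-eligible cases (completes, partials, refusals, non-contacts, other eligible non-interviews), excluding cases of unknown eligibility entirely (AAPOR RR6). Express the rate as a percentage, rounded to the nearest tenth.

54.4%

Refused = 8 + 246 = 254
No answer / not reached = 498 + 88 = 586
Top: 926 + 128 = 1054
Denominator: 926 + 128 + 254 + 586 + 43 = 1937
RR6 = 1054 / 1937 = 0.5441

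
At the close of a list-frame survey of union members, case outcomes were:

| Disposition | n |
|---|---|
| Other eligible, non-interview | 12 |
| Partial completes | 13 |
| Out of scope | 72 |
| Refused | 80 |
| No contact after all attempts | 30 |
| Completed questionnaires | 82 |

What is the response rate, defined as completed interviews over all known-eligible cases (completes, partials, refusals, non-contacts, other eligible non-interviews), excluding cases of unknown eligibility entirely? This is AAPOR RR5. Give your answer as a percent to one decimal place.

37.8%

Num = 82
Denominator = 82 + 13 + 80 + 30 + 12 = 217
RR5 = 82 / 217 = 0.3779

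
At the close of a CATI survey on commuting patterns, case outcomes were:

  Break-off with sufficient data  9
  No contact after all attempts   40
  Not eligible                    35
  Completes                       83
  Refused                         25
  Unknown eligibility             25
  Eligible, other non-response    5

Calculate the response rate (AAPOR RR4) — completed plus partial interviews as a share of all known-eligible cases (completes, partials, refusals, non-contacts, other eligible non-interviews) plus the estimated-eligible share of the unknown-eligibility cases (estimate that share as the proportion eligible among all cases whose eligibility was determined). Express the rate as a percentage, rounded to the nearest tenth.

Numerator = 83 + 9 = 92
Eligible (known) = 83 + 9 + 25 + 40 + 5 = 162
e = 162 / (162 + 35) = 162 / 197 = 0.8223
Estimated eligible among unknowns = 0.8223 × 25 = 20.56
Base = 162 + 20.56 = 182.56
RR4 = 92 / 182.56 = 0.5039

50.4%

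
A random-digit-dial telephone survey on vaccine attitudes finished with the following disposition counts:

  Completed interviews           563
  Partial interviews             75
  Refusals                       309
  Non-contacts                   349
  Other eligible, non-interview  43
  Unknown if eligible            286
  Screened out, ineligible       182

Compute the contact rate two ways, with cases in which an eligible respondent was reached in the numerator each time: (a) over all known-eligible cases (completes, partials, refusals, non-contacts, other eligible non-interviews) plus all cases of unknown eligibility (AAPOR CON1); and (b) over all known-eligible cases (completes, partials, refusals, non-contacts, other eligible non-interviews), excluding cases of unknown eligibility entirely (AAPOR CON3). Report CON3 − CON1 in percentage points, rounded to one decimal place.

13.0

Numerator = 563 + 75 + 309 + 43 = 990
Denom = 563 + 75 + 309 + 349 + 43 + 286 = 1625
CON1 = 990 / 1625 = 0.6092
Denom = 563 + 75 + 309 + 349 + 43 = 1339
CON3 = 990 / 1339 = 0.7394
Difference = 73.94 − 60.92 = 13.02 percentage points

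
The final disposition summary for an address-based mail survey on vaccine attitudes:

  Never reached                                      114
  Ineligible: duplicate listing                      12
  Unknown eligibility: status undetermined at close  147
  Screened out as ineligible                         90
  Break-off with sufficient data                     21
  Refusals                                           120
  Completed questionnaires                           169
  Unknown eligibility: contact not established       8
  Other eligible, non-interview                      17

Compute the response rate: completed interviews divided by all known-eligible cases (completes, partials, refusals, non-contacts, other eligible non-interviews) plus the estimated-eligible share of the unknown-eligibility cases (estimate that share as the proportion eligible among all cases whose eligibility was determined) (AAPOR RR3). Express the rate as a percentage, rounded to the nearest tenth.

Unknown eligibility = 8 + 147 = 155
Out of scope = 90 + 12 = 102
Num: 169
Known eligible: 169 + 21 + 120 + 114 + 17 = 441
e = 441 / (441 + 102) = 441 / 543 = 0.8122
Eligible share of unknowns: 0.8122 × 155 = 125.89
Denominator: 441 + 125.89 = 566.89
RR3 = 169 / 566.89 = 0.2981

29.8%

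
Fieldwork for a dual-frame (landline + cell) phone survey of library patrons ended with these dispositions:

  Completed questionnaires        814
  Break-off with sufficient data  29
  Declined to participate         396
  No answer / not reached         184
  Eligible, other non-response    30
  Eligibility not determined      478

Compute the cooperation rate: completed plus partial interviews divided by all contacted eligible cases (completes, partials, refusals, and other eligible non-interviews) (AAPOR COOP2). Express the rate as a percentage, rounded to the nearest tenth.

66.4%

Top = 814 + 29 = 843
Base = 814 + 29 + 396 + 30 = 1269
COOP2 = 843 / 1269 = 0.6643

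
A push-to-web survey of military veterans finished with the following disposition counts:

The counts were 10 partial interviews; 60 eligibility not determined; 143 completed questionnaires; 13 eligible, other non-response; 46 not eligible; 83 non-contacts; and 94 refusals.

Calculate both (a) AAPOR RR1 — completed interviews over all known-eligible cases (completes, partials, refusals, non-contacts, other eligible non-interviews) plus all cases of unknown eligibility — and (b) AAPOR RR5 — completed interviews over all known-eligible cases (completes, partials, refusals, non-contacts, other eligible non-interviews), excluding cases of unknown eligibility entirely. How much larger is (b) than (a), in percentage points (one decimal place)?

6.2

Num → 143
Base → 143 + 10 + 94 + 83 + 13 + 60 = 403
RR1 = 143 / 403 = 0.3548
Base → 143 + 10 + 94 + 83 + 13 = 343
RR5 = 143 / 343 = 0.4169
Difference = 41.69 − 35.48 = 6.21 percentage points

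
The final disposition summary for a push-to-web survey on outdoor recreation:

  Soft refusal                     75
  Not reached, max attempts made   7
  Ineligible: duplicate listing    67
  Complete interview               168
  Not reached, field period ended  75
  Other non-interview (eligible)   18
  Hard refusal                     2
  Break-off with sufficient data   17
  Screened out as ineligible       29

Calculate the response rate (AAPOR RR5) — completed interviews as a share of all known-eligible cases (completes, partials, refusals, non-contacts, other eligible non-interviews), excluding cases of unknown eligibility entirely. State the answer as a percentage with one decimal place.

46.4%

Refused = 2 + 75 = 77
No contact after all attempts = 75 + 7 = 82
Ineligible = 29 + 67 = 96
Numerator = 168
Base = 168 + 17 + 77 + 82 + 18 = 362
RR5 = 168 / 362 = 0.4641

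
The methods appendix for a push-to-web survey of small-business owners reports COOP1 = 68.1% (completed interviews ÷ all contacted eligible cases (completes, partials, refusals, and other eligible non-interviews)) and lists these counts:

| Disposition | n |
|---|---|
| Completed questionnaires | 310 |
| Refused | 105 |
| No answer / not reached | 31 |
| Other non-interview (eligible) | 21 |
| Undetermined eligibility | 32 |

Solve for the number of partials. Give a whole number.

COOP1 = 310 / D = 0.681
D = 310 / 0.681 = 455.2
Remaining denominator categories sum to 436
partials = 455.2 − 436 ≈ 19

19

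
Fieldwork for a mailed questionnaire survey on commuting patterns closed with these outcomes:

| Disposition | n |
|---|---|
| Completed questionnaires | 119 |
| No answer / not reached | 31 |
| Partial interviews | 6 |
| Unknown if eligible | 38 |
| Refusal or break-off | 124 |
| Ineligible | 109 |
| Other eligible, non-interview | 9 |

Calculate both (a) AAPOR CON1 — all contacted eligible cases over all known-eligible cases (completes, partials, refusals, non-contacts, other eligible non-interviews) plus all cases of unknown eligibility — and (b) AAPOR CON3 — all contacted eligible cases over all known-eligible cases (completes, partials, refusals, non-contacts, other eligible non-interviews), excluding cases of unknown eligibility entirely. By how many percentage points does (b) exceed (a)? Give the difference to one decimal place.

Top = 119 + 6 + 124 + 9 = 258
Base = 119 + 6 + 124 + 31 + 9 + 38 = 327
CON1 = 258 / 327 = 0.7890
Base = 119 + 6 + 124 + 31 + 9 = 289
CON3 = 258 / 289 = 0.8927
Difference = 89.27 − 78.90 = 10.37 percentage points

10.4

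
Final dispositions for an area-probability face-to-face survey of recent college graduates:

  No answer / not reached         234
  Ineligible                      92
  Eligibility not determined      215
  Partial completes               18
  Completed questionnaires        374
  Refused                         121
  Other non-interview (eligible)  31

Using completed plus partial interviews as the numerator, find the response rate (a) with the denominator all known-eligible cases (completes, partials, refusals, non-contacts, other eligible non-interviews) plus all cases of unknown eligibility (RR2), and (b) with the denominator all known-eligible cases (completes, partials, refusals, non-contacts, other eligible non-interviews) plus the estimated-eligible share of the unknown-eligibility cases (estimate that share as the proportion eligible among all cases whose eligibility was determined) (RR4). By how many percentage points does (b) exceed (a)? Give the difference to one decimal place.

Numerator = 374 + 18 = 392
Base = 374 + 18 + 121 + 234 + 31 + 215 = 993
RR2 = 392 / 993 = 0.3948
Eligible (known) = 374 + 18 + 121 + 234 + 31 = 778
e = 778 / (778 + 92) = 778 / 870 = 0.8943
Estimated eligible among unknowns = 0.8943 × 215 = 192.27
Base = 778 + 192.27 = 970.27
RR4 = 392 / 970.27 = 0.4040
Difference = 40.40 − 39.48 = 0.92 percentage points

0.9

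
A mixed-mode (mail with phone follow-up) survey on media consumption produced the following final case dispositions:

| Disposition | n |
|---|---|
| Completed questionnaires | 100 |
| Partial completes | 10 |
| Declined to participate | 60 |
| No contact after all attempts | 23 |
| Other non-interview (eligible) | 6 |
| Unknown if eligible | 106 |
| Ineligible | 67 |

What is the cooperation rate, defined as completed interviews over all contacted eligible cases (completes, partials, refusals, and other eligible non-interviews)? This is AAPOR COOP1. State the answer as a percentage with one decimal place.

56.8%

Top → 100
Base → 100 + 10 + 60 + 6 = 176
COOP1 = 100 / 176 = 0.5682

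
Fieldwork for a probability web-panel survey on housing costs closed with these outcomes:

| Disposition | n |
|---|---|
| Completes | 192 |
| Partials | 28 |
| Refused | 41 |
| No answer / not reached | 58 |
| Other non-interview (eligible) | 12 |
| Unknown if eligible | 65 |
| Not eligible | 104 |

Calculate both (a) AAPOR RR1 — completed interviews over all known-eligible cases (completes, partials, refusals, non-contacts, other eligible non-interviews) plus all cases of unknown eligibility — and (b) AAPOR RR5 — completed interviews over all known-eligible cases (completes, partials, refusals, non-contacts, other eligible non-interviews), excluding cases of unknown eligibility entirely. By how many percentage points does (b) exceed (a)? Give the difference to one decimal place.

Top: 192
Denominator: 192 + 28 + 41 + 58 + 12 + 65 = 396
RR1 = 192 / 396 = 0.4848
Denominator: 192 + 28 + 41 + 58 + 12 = 331
RR5 = 192 / 331 = 0.5801
Difference = 58.01 − 48.48 = 9.53 percentage points

9.5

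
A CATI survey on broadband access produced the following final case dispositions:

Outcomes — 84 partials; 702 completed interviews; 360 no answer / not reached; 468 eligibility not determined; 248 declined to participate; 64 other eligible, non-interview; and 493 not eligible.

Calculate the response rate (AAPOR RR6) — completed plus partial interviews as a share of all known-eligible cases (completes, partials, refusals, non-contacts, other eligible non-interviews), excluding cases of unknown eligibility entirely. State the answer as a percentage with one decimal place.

53.9%

Num → 702 + 84 = 786
Denominator → 702 + 84 + 248 + 360 + 64 = 1458
RR6 = 786 / 1458 = 0.5391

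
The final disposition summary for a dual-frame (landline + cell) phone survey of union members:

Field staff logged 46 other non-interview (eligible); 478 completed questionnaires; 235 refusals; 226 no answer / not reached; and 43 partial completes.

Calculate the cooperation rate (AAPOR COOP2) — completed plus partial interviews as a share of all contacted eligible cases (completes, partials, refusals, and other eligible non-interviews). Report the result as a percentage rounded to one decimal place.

65.0%

Numerator: 478 + 43 = 521
Base: 478 + 43 + 235 + 46 = 802
COOP2 = 521 / 802 = 0.6496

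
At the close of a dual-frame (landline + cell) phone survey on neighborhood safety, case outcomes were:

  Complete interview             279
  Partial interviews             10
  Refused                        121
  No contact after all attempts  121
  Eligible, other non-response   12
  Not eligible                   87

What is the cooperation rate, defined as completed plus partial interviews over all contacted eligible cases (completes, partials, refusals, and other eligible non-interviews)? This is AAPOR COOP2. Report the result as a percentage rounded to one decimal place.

68.5%

Top: 279 + 10 = 289
Base: 279 + 10 + 121 + 12 = 422
COOP2 = 289 / 422 = 0.6848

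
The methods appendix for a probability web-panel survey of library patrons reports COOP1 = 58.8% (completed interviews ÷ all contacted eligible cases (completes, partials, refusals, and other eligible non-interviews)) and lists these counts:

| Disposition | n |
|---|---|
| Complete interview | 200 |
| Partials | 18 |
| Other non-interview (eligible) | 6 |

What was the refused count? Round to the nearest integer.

116

COOP1 = 200 / D = 0.588
D = 200 / 0.588 = 340.1
Rest of base = 224
refused = 340.1 − 224 ≈ 116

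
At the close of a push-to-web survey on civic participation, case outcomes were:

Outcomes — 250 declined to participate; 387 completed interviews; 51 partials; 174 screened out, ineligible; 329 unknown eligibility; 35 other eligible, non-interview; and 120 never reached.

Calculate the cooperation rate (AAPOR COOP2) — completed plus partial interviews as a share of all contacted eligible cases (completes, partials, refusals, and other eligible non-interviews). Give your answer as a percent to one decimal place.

60.6%

Top = 387 + 51 = 438
Base = 387 + 51 + 250 + 35 = 723
COOP2 = 438 / 723 = 0.6058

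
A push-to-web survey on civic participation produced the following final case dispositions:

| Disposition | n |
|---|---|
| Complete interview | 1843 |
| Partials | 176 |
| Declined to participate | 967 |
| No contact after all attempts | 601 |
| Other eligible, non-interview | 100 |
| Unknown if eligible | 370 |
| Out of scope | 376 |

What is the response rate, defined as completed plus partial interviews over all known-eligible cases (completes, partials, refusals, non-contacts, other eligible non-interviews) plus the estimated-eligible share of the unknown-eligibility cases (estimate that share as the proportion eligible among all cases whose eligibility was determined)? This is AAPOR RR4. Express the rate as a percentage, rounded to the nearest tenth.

Num → 1843 + 176 = 2019
Eligible (known) → 1843 + 176 + 967 + 601 + 100 = 3687
e = 3687 / (3687 + 376) = 3687 / 4063 = 0.9075
e × U → 0.9075 × 370 = 335.77
Denominator → 3687 + 335.77 = 4022.77
RR4 = 2019 / 4022.77 = 0.5019

50.2%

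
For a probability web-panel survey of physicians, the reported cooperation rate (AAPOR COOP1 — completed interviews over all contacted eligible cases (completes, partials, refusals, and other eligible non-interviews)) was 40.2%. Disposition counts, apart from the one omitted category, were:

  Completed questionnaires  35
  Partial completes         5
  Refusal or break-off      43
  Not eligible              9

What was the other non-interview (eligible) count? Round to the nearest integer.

COOP1 = 35 / D = 0.402
D = 35 / 0.402 = 87.1
Other denominator terms total 83
other non-interview (eligible) = 87.1 − 83 ≈ 4

4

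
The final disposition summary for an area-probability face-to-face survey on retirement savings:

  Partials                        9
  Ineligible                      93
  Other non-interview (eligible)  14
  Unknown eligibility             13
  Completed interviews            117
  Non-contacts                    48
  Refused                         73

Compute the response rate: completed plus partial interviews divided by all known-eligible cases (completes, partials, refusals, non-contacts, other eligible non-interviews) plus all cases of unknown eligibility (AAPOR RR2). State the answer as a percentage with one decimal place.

46.0%

Numerator = 117 + 9 = 126
Denominator = 117 + 9 + 73 + 48 + 14 + 13 = 274
RR2 = 126 / 274 = 0.4599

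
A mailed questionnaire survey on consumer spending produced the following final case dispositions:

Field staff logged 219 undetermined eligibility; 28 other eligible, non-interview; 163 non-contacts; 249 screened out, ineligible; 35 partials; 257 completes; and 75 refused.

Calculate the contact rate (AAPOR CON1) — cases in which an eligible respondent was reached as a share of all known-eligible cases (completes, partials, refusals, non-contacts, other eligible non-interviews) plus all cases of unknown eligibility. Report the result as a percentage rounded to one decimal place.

50.8%

Top: 257 + 35 + 75 + 28 = 395
Denom: 257 + 35 + 75 + 163 + 28 + 219 = 777
CON1 = 395 / 777 = 0.5084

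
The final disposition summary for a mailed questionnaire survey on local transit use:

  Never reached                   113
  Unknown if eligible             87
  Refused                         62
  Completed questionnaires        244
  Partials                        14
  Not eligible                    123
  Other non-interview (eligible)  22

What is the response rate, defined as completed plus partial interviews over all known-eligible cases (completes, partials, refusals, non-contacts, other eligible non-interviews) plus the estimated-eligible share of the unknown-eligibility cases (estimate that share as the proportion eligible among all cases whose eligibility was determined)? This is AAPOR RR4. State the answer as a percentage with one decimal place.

49.3%

Numerator → 244 + 14 = 258
Known eligible → 244 + 14 + 62 + 113 + 22 = 455
e = 455 / (455 + 123) = 455 / 578 = 0.7872
Estimated eligible among unknowns → 0.7872 × 87 = 68.49
Denominator → 455 + 68.49 = 523.49
RR4 = 258 / 523.49 = 0.4928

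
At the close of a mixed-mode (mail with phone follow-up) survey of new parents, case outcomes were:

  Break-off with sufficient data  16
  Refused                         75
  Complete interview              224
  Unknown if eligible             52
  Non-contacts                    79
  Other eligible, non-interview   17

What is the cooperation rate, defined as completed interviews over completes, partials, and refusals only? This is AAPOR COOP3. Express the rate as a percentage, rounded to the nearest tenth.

71.1%

Top: 224
Denom: 224 + 16 + 75 = 315
COOP3 = 224 / 315 = 0.7111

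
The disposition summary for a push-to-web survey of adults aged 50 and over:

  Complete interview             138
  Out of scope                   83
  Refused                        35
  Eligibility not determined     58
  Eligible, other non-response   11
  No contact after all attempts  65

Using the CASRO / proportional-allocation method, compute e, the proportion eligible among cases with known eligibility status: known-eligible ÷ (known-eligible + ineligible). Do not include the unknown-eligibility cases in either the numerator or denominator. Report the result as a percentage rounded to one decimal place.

Known eligible = 138 + 35 + 65 + 11 = 249
e = 249 / (249 + 83) = 249 / 332 = 0.7500

75.0%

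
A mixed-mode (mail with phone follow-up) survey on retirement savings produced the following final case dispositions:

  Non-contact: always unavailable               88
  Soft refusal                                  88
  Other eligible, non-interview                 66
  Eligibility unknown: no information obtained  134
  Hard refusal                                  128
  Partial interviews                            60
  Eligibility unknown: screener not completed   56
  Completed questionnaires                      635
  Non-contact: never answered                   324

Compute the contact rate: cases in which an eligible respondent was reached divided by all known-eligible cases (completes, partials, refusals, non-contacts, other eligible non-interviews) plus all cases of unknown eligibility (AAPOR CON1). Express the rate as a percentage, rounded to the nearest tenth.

Refused = 128 + 88 = 216
Non-contacts = 324 + 88 = 412
Unknown if eligible = 56 + 134 = 190
Top = 635 + 60 + 216 + 66 = 977
Denom = 635 + 60 + 216 + 412 + 66 + 190 = 1579
CON1 = 977 / 1579 = 0.6187

61.9%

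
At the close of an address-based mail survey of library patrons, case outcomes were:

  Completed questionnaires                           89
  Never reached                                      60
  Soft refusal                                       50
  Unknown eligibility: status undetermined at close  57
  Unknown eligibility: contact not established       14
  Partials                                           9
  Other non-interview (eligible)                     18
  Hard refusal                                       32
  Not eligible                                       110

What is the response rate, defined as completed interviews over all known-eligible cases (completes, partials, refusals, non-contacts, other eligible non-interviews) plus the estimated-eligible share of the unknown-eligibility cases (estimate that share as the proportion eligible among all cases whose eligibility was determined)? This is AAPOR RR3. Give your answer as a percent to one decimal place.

Refused = 32 + 50 = 82
Unknown eligibility = 14 + 57 = 71
Num → 89
Eligible (known) → 89 + 9 + 82 + 60 + 18 = 258
e = 258 / (258 + 110) = 258 / 368 = 0.7011
Estimated eligible among unknowns → 0.7011 × 71 = 49.78
Denom → 258 + 49.78 = 307.78
RR3 = 89 / 307.78 = 0.2892

28.9%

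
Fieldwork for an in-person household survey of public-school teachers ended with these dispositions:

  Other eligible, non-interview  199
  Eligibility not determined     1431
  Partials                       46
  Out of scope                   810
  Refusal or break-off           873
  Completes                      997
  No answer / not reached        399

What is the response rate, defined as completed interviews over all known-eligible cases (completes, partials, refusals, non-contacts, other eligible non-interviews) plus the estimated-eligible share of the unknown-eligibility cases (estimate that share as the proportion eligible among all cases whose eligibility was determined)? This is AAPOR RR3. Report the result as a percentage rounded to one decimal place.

27.7%

Num → 997
Known eligible → 997 + 46 + 873 + 399 + 199 = 2514
e = 2514 / (2514 + 810) = 2514 / 3324 = 0.7563
e × U → 0.7563 × 1431 = 1082.27
Denominator → 2514 + 1082.27 = 3596.27
RR3 = 997 / 3596.27 = 0.2772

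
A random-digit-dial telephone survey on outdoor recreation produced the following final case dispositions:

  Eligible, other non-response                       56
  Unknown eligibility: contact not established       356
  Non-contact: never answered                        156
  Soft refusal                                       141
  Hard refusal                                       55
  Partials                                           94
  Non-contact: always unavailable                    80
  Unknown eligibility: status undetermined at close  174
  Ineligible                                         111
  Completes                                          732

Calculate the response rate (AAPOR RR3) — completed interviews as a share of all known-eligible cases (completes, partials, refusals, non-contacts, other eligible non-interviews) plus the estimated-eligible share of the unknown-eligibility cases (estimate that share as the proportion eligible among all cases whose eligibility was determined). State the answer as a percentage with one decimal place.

Refusal or break-off = 55 + 141 = 196
Never reached = 156 + 80 = 236
Unknown eligibility = 356 + 174 = 530
Top: 732
Known eligible: 732 + 94 + 196 + 236 + 56 = 1314
e = 1314 / (1314 + 111) = 1314 / 1425 = 0.9221
Eligible share of unknowns: 0.9221 × 530 = 488.71
Base: 1314 + 488.71 = 1802.71
RR3 = 732 / 1802.71 = 0.4061

40.6%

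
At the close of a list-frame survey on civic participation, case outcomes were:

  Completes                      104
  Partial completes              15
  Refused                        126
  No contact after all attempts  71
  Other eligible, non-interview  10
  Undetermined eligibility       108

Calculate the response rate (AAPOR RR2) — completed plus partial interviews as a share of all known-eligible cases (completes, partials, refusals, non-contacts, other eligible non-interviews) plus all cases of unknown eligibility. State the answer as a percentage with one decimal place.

Num = 104 + 15 = 119
Denom = 104 + 15 + 126 + 71 + 10 + 108 = 434
RR2 = 119 / 434 = 0.2742

27.4%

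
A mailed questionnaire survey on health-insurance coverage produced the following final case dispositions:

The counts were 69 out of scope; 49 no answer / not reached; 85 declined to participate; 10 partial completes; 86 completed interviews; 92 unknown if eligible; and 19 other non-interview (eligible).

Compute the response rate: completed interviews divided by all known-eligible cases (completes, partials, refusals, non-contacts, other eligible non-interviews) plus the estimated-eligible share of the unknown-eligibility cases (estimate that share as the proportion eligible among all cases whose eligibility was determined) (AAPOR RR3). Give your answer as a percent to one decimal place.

Top: 86
Eligible (known): 86 + 10 + 85 + 49 + 19 = 249
e = 249 / (249 + 69) = 249 / 318 = 0.7830
e × U: 0.7830 × 92 = 72.04
Denom: 249 + 72.04 = 321.04
RR3 = 86 / 321.04 = 0.2679

26.8%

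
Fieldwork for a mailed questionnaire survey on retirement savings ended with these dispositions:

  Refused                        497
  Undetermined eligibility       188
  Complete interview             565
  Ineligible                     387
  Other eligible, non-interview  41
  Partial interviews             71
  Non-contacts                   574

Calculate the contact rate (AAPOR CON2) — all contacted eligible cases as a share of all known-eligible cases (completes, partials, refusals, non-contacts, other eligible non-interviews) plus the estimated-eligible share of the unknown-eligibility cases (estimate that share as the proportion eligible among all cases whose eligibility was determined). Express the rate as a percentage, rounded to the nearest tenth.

Numerator = 565 + 71 + 497 + 41 = 1174
Eligible (known) = 565 + 71 + 497 + 574 + 41 = 1748
e = 1748 / (1748 + 387) = 1748 / 2135 = 0.8187
e × U = 0.8187 × 188 = 153.92
Denom = 1748 + 153.92 = 1901.92
CON2 = 1174 / 1901.92 = 0.6173

61.7%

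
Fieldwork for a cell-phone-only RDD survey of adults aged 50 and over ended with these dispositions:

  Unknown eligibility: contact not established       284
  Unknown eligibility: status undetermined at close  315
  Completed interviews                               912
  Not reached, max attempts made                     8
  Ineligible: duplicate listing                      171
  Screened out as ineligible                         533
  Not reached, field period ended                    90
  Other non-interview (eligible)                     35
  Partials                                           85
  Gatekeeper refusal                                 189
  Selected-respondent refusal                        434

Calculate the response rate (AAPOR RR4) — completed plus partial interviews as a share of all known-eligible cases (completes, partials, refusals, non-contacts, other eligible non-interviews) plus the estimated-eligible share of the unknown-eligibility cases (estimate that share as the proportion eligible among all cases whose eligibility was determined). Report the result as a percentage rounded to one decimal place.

Refusal or break-off = 189 + 434 = 623
Never reached = 90 + 8 = 98
Unknown if eligible = 284 + 315 = 599
Screened out, ineligible = 533 + 171 = 704
Numerator = 912 + 85 = 997
Eligible (known) = 912 + 85 + 623 + 98 + 35 = 1753
e = 1753 / (1753 + 704) = 1753 / 2457 = 0.7135
Estimated eligible among unknowns = 0.7135 × 599 = 427.39
Denominator = 1753 + 427.39 = 2180.39
RR4 = 997 / 2180.39 = 0.4573

45.7%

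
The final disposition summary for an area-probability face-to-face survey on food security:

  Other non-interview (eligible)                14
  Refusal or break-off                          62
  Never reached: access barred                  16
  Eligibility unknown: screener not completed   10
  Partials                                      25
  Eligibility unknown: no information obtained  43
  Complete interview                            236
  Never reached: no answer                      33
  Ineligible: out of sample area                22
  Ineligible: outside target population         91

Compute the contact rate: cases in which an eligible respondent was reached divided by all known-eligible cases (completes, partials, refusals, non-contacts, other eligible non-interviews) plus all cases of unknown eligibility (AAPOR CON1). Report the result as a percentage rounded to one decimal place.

Non-contacts = 33 + 16 = 49
Unknown eligibility = 10 + 43 = 53
Out of scope = 91 + 22 = 113
Numerator = 236 + 25 + 62 + 14 = 337
Denom = 236 + 25 + 62 + 49 + 14 + 53 = 439
CON1 = 337 / 439 = 0.7677

76.8%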